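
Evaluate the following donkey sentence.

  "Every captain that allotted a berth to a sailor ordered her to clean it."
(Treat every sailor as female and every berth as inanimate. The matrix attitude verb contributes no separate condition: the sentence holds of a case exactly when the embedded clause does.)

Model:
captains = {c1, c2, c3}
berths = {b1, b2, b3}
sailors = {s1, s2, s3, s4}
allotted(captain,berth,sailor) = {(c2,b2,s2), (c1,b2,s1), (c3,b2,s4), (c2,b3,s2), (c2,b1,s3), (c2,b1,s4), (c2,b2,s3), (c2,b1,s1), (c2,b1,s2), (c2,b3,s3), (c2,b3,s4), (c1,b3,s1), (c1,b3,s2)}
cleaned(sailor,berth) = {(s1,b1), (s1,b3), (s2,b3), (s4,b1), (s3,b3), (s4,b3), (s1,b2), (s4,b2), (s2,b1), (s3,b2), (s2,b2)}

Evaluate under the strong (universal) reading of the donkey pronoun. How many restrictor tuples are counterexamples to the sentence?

"her" takes "a sailor" as antecedent and "it" takes "a berth"; both are donkey pronouns co-varying with the restrictor.
Strong reading: for every (c,b,s) with allotted(c,b,s), cleaned(s,b).
Restrictor triples: (c1,b2,s1)→cleaned(s1,b2) ✓  (c1,b3,s1)→cleaned(s1,b3) ✓  (c1,b3,s2)→cleaned(s2,b3) ✓  (c2,b1,s1)→cleaned(s1,b1) ✓  (c2,b1,s2)→cleaned(s2,b1) ✓  (c2,b1,s3)→cleaned(s3,b1) ✗  (c2,b1,s4)→cleaned(s4,b1) ✓  (c2,b2,s2)→cleaned(s2,b2) ✓  (c2,b2,s3)→cleaned(s3,b2) ✓  (c2,b3,s2)→cleaned(s2,b3) ✓  (c2,b3,s3)→cleaned(s3,b3) ✓  (c2,b3,s4)→cleaned(s4,b3) ✓  (c3,b2,s4)→cleaned(s4,b2) ✓
Counterexamples (restrictor triples failing the scope): 1.

1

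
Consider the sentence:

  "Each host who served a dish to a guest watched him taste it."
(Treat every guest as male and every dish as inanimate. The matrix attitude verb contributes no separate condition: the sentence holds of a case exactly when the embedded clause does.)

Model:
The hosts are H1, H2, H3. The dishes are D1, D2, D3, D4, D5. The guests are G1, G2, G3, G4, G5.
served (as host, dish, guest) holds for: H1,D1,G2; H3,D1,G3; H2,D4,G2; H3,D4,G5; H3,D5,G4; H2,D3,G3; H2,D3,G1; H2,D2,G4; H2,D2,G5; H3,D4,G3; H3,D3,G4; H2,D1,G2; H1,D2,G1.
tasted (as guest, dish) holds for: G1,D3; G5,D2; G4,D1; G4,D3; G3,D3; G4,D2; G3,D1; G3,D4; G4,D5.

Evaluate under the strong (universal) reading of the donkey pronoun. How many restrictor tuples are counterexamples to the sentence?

5

"him" takes "a guest" as antecedent and "it" takes "a dish"; both are donkey pronouns co-varying with the restrictor.
Strong reading: for every (h,d,g) with served(h,d,g), tasted(g,d).
Restrictor triples: (H1,D1,G2)→tasted(G2,D1) ✗  (H1,D2,G1)→tasted(G1,D2) ✗  (H2,D1,G2)→tasted(G2,D1) ✗  (H2,D2,G4)→tasted(G4,D2) ✓  (H2,D2,G5)→tasted(G5,D2) ✓  (H2,D3,G1)→tasted(G1,D3) ✓  (H2,D3,G3)→tasted(G3,D3) ✓  (H2,D4,G2)→tasted(G2,D4) ✗  (H3,D1,G3)→tasted(G3,D1) ✓  (H3,D3,G4)→tasted(G4,D3) ✓  (H3,D4,G3)→tasted(G3,D4) ✓  (H3,D4,G5)→tasted(G5,D4) ✗  (H3,D5,G4)→tasted(G4,D5) ✓
Counterexamples (restrictor triples failing the scope): 5.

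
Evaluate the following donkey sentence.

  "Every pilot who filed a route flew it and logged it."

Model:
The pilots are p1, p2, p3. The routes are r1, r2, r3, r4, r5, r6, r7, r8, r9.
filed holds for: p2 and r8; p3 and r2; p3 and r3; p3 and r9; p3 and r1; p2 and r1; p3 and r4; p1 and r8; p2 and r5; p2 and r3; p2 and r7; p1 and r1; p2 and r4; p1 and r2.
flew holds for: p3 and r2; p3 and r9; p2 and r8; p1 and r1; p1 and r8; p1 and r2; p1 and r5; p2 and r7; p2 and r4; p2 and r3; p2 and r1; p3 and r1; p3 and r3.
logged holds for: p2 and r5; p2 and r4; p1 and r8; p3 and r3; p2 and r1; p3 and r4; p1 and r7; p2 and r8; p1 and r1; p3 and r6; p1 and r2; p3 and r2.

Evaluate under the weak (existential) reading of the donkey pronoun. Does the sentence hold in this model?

"it" takes "a route" as antecedent — a donkey pronoun bound across the clause boundary.
Weak reading: every pilot p with some filed-route has at least one filed-route r such that flew(p,r) ∧ logged(p,r).
Per pilot: p1:✓  p2:✓  p3:✓
Every pilot in the restrictor has a witness.

True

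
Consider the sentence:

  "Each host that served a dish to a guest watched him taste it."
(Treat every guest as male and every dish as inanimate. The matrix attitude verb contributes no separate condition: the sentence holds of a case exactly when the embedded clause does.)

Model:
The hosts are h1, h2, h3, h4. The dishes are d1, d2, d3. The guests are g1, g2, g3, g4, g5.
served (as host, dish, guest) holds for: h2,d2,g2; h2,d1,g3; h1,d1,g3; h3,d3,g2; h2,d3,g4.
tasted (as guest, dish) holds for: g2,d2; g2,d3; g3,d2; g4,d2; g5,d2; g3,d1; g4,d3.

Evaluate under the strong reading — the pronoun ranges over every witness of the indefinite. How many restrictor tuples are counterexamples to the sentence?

0

"him" takes "a guest" as antecedent and "it" takes "a dish"; both are donkey pronouns co-varying with the restrictor.
Strong reading: for every (h,d,g) with served(h,d,g), tasted(g,d).
Restrictor triples: (h1,d1,g3)→tasted(g3,d1) ✓  (h2,d1,g3)→tasted(g3,d1) ✓  (h2,d2,g2)→tasted(g2,d2) ✓  (h2,d3,g4)→tasted(g4,d3) ✓  (h3,d3,g2)→tasted(g2,d3) ✓
Counterexamples (restrictor triples failing the scope): 0.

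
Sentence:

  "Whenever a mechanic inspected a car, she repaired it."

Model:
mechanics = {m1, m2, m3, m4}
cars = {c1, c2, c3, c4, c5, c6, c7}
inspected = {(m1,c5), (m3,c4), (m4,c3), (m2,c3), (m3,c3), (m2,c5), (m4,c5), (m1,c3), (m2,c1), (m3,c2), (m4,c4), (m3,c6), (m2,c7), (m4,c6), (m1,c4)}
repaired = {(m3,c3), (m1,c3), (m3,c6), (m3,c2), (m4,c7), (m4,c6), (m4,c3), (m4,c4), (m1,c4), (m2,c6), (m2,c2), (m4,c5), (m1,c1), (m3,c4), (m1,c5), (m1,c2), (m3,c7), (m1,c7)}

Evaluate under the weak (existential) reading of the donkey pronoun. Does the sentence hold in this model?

False

"it" takes "a car" as antecedent — a donkey pronoun bound across the clause boundary.
Weak reading: every mechanic m with some inspected-car has at least one inspected-car c such that repaired(m,c).
Per mechanic: m1:✓  m2:✗  m3:✓  m4:✓
m2 has no witness among its inspected-cars.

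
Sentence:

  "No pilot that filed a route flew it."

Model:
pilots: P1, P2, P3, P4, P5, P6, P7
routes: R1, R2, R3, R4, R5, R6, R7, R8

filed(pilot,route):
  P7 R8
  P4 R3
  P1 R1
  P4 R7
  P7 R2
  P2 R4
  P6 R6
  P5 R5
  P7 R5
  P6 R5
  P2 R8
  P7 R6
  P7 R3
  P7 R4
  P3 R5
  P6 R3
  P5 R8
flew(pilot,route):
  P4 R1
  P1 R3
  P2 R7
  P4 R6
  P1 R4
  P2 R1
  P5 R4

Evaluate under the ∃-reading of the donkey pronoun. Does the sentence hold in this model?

"it" takes "a route" as antecedent — a donkey pronoun bound across the clause boundary.
Truth condition: for no (p,r) with filed(p,r) does flew(p,r) hold.
Restrictor pairs — does the scope hold? (P1,R1):fails  (P2,R4):fails  (P2,R8):fails  (P3,R5):fails  (P4,R3):fails  (P4,R7):fails  (P5,R5):fails  (P5,R8):fails  (P6,R3):fails  (P6,R5):fails  (P6,R6):fails  (P7,R2):fails  (P7,R3):fails  (P7,R4):fails  (P7,R5):fails  (P7,R6):fails  (P7,R8):fails
Scope holds for no restrictor pair, so the sentence is true.

True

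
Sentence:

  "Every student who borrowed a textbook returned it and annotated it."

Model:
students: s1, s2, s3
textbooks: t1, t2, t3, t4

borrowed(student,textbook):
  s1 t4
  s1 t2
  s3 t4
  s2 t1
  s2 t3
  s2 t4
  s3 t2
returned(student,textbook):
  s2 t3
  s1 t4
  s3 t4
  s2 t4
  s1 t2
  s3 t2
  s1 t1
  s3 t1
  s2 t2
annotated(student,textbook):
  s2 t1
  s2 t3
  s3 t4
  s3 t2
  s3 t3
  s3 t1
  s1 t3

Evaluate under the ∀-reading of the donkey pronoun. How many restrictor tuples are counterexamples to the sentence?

"it" takes "a textbook" as antecedent — a donkey pronoun bound across the clause boundary.
Strong reading: for every (s,t) with borrowed(s,t), returned(s,t) ∧ annotated(s,t).
Restrictor pairs: (s1,t2) ✗  (s1,t4) ✗  (s2,t1) ✗  (s2,t3) ✓  (s2,t4) ✗  (s3,t2) ✓  (s3,t4) ✓
Counterexamples (restrictor pairs failing the scope): 4.

4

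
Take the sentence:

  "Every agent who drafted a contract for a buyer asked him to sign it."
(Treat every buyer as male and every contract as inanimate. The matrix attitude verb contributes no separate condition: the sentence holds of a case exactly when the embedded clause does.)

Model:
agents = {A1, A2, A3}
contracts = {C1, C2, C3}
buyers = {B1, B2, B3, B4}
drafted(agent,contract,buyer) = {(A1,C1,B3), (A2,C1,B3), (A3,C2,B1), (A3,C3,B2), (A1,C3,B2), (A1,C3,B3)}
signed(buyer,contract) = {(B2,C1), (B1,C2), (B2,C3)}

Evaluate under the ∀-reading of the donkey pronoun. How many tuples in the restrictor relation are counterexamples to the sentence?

3

"him" takes "a buyer" as antecedent and "it" takes "a contract"; both are donkey pronouns co-varying with the restrictor.
Strong reading: for every (a,c,b) with drafted(a,c,b), signed(b,c).
Restrictor triples: (A1,C1,B3)→signed(B3,C1) ✗  (A1,C3,B2)→signed(B2,C3) ✓  (A1,C3,B3)→signed(B3,C3) ✗  (A2,C1,B3)→signed(B3,C1) ✗  (A3,C2,B1)→signed(B1,C2) ✓  (A3,C3,B2)→signed(B2,C3) ✓
Counterexamples (restrictor triples failing the scope): 3.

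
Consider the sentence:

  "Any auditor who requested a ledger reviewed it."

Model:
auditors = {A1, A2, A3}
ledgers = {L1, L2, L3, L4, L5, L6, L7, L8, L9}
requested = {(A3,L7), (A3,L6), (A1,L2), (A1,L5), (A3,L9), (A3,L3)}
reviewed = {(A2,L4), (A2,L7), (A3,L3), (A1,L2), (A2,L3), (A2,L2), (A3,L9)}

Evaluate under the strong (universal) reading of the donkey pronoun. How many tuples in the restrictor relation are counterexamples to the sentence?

"it" takes "a ledger" as antecedent — a donkey pronoun bound across the clause boundary.
Strong reading: for every (a,l) with requested(a,l), reviewed(a,l).
Restrictor pairs: (A1,L2) ✓  (A1,L5) ✗  (A3,L3) ✓  (A3,L6) ✗  (A3,L7) ✗  (A3,L9) ✓
Counterexamples (restrictor pairs failing the scope): 3.

3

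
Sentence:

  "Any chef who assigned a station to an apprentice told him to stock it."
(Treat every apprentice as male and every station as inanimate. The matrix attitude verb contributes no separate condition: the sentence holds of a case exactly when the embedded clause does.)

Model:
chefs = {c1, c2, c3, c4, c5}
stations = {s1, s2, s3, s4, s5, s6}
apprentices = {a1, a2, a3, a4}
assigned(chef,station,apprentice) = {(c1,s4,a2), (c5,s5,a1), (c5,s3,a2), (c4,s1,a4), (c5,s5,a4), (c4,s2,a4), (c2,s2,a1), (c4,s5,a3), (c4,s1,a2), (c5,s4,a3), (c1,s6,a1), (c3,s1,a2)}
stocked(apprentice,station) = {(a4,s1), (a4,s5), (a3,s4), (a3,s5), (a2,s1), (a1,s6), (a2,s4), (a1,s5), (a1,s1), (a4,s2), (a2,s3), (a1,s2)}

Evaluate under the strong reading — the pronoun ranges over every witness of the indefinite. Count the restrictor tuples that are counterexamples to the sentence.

0

"him" takes "an apprentice" as antecedent and "it" takes "a station"; both are donkey pronouns co-varying with the restrictor.
Strong reading: for every (c,s,a) with assigned(c,s,a), stocked(a,s).
Restrictor triples: (c1,s4,a2)→stocked(a2,s4) ✓  (c1,s6,a1)→stocked(a1,s6) ✓  (c2,s2,a1)→stocked(a1,s2) ✓  (c3,s1,a2)→stocked(a2,s1) ✓  (c4,s1,a2)→stocked(a2,s1) ✓  (c4,s1,a4)→stocked(a4,s1) ✓  (c4,s2,a4)→stocked(a4,s2) ✓  (c4,s5,a3)→stocked(a3,s5) ✓  (c5,s3,a2)→stocked(a2,s3) ✓  (c5,s4,a3)→stocked(a3,s4) ✓  (c5,s5,a1)→stocked(a1,s5) ✓  (c5,s5,a4)→stocked(a4,s5) ✓
Counterexamples (restrictor triples failing the scope): 0.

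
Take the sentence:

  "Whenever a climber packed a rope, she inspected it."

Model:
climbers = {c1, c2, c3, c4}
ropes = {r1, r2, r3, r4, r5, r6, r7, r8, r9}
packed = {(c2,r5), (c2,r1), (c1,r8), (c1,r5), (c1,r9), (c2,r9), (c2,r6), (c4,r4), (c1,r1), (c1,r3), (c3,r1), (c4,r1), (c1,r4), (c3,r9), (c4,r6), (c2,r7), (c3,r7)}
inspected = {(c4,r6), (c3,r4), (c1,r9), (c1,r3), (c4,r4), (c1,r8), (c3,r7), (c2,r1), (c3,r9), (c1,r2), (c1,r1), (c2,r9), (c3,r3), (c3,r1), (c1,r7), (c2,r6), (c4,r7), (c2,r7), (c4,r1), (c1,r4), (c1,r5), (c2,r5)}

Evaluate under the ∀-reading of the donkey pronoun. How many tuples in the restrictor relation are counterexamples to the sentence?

0

"it" takes "a rope" as antecedent — a donkey pronoun bound across the clause boundary.
Strong reading: for every (c,r) with packed(c,r), inspected(c,r).
Restrictor pairs: (c1,r1) ✓  (c1,r3) ✓  (c1,r4) ✓  (c1,r5) ✓  (c1,r8) ✓  (c1,r9) ✓  (c2,r1) ✓  (c2,r5) ✓  (c2,r6) ✓  (c2,r7) ✓  (c2,r9) ✓  (c3,r1) ✓  (c3,r7) ✓  (c3,r9) ✓  (c4,r1) ✓  (c4,r4) ✓  (c4,r6) ✓
Counterexamples (restrictor pairs failing the scope): 0.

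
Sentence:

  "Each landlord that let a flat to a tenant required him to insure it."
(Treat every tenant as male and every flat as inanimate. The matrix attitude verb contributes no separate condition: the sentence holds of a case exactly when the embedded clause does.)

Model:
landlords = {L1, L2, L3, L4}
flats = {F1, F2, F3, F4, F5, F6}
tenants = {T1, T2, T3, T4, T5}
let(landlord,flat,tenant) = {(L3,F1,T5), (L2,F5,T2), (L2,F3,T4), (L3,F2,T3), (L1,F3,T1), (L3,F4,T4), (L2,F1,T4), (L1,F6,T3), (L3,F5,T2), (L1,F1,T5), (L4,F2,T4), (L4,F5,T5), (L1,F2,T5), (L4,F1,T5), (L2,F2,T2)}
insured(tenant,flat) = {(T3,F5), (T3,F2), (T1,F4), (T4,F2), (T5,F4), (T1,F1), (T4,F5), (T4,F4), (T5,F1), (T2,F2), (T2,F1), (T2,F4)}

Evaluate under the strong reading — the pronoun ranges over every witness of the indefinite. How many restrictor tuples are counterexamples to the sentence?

"him" takes "a tenant" as antecedent and "it" takes "a flat"; both are donkey pronouns co-varying with the restrictor.
Strong reading: for every (l,f,t) with let(l,f,t), insured(t,f).
Restrictor triples: (L1,F1,T5)→insured(T5,F1) ✓  (L1,F2,T5)→insured(T5,F2) ✗  (L1,F3,T1)→insured(T1,F3) ✗  (L1,F6,T3)→insured(T3,F6) ✗  (L2,F1,T4)→insured(T4,F1) ✗  (L2,F2,T2)→insured(T2,F2) ✓  (L2,F3,T4)→insured(T4,F3) ✗  (L2,F5,T2)→insured(T2,F5) ✗  (L3,F1,T5)→insured(T5,F1) ✓  (L3,F2,T3)→insured(T3,F2) ✓  (L3,F4,T4)→insured(T4,F4) ✓  (L3,F5,T2)→insured(T2,F5) ✗  (L4,F1,T5)→insured(T5,F1) ✓  (L4,F2,T4)→insured(T4,F2) ✓  (L4,F5,T5)→insured(T5,F5) ✗
Counterexamples (restrictor triples failing the scope): 8.

8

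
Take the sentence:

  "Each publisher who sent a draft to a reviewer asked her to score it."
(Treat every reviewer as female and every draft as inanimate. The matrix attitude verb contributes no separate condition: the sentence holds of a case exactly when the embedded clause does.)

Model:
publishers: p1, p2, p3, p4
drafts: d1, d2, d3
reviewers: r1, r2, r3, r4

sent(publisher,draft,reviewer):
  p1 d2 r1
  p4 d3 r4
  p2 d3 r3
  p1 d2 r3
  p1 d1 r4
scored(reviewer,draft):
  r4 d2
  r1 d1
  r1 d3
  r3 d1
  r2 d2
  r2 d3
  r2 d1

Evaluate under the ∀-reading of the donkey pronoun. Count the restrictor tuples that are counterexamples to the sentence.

"her" takes "a reviewer" as antecedent and "it" takes "a draft"; both are donkey pronouns co-varying with the restrictor.
Strong reading: for every (p,d,r) with sent(p,d,r), scored(r,d).
Restrictor triples: (p1,d1,r4)→scored(r4,d1) ✗  (p1,d2,r1)→scored(r1,d2) ✗  (p1,d2,r3)→scored(r3,d2) ✗  (p2,d3,r3)→scored(r3,d3) ✗  (p4,d3,r4)→scored(r4,d3) ✗
Counterexamples (restrictor triples failing the scope): 5.

5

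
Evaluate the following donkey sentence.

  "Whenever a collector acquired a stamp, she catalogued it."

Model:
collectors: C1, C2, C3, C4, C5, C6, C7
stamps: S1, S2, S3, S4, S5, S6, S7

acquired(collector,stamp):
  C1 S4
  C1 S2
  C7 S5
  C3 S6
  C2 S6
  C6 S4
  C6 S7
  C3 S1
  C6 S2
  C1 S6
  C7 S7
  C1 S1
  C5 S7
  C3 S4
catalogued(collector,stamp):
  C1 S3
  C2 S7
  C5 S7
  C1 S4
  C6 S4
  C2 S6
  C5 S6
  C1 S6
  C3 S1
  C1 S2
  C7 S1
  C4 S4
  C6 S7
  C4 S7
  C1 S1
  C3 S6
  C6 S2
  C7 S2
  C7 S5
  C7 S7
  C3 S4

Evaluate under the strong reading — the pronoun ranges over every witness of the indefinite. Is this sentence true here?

True

"it" takes "a stamp" as antecedent — a donkey pronoun bound across the clause boundary.
Strong reading: for every (c,s) with acquired(c,s), catalogued(c,s).
Restrictor pairs: (C1,S1) ✓  (C1,S2) ✓  (C1,S4) ✓  (C1,S6) ✓  (C2,S6) ✓  (C3,S1) ✓  (C3,S4) ✓  (C3,S6) ✓  (C5,S7) ✓  (C6,S2) ✓  (C6,S4) ✓  (C6,S7) ✓  (C7,S5) ✓  (C7,S7) ✓
Every restrictor pair satisfies the scope.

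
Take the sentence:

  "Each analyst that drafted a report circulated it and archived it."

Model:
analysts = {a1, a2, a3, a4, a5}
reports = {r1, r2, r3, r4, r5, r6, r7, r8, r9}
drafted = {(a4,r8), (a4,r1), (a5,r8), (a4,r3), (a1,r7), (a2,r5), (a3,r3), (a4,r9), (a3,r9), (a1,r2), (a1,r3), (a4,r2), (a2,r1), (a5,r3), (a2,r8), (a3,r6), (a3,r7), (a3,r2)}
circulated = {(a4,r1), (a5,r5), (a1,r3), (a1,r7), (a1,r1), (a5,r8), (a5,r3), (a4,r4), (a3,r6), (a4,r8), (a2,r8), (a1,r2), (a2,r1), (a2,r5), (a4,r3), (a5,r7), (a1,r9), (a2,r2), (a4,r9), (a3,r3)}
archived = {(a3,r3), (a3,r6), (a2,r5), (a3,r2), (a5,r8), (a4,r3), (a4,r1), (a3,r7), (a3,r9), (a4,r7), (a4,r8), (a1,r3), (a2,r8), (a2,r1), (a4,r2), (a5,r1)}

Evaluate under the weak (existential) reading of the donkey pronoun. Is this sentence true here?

"it" takes "a report" as antecedent — a donkey pronoun bound across the clause boundary.
Weak reading: every analyst a with some drafted-report has at least one drafted-report r such that circulated(a,r) ∧ archived(a,r).
Per analyst: a1:✓  a2:✓  a3:✓  a4:✓  a5:✓
Every analyst in the restrictor has a witness.

True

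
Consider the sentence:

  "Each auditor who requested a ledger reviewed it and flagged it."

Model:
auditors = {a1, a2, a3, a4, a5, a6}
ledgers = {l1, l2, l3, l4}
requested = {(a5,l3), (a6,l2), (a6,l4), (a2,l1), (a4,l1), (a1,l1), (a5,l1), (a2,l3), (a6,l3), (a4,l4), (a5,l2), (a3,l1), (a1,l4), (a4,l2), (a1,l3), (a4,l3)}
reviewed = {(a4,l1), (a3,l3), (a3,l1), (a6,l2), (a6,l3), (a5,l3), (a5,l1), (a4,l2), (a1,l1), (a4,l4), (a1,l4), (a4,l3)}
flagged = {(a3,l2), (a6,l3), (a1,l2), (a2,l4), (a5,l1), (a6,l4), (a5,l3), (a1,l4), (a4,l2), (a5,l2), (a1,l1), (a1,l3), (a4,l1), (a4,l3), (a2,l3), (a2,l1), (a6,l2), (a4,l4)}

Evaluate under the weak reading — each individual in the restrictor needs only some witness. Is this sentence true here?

"it" takes "a ledger" as antecedent — a donkey pronoun bound across the clause boundary.
Weak reading: every auditor a with some requested-ledger has at least one requested-ledger l such that reviewed(a,l) ∧ flagged(a,l).
Per auditor: a1:✓  a2:✗  a3:✗  a4:✓  a5:✓  a6:✓
a2 has no witness among its requested-ledgers.

False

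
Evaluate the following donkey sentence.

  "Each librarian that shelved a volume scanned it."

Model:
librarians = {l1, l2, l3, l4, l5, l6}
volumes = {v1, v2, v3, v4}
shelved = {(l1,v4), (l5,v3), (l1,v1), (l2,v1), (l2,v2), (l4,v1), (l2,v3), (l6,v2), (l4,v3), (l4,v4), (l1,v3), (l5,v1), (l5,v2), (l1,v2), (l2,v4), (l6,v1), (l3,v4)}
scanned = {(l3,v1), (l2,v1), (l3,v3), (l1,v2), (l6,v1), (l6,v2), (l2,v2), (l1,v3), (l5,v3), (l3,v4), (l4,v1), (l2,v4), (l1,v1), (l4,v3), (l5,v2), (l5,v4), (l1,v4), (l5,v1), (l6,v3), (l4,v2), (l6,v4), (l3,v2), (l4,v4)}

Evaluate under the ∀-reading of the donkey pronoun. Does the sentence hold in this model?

False

"it" takes "a volume" as antecedent — a donkey pronoun bound across the clause boundary.
Strong reading: for every (l,v) with shelved(l,v), scanned(l,v).
Restrictor pairs: (l1,v1) ✓  (l1,v2) ✓  (l1,v3) ✓  (l1,v4) ✓  (l2,v1) ✓  (l2,v2) ✓  (l2,v3) ✗  (l2,v4) ✓  (l3,v4) ✓  (l4,v1) ✓  (l4,v3) ✓  (l4,v4) ✓  (l5,v1) ✓  (l5,v2) ✓  (l5,v3) ✓  (l6,v1) ✓  (l6,v2) ✓
Counterexample: (l2,v3) is in shelved but fails the scope.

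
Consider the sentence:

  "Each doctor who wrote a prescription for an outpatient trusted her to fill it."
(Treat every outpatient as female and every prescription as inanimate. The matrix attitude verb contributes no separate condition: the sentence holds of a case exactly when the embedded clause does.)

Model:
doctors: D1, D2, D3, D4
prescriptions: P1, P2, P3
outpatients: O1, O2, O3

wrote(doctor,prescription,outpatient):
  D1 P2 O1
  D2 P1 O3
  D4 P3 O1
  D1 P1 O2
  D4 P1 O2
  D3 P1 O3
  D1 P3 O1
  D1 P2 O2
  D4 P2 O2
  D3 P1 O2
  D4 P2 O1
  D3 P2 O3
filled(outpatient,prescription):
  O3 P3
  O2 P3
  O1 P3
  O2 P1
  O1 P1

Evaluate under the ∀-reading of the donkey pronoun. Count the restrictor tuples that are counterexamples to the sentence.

"her" takes "an outpatient" as antecedent and "it" takes "a prescription"; both are donkey pronouns co-varying with the restrictor.
Strong reading: for every (d,p,o) with wrote(d,p,o), filled(o,p).
Restrictor triples: (D1,P1,O2)→filled(O2,P1) ✓  (D1,P2,O1)→filled(O1,P2) ✗  (D1,P2,O2)→filled(O2,P2) ✗  (D1,P3,O1)→filled(O1,P3) ✓  (D2,P1,O3)→filled(O3,P1) ✗  (D3,P1,O2)→filled(O2,P1) ✓  (D3,P1,O3)→filled(O3,P1) ✗  (D3,P2,O3)→filled(O3,P2) ✗  (D4,P1,O2)→filled(O2,P1) ✓  (D4,P2,O1)→filled(O1,P2) ✗  (D4,P2,O2)→filled(O2,P2) ✗  (D4,P3,O1)→filled(O1,P3) ✓
Counterexamples (restrictor triples failing the scope): 7.

7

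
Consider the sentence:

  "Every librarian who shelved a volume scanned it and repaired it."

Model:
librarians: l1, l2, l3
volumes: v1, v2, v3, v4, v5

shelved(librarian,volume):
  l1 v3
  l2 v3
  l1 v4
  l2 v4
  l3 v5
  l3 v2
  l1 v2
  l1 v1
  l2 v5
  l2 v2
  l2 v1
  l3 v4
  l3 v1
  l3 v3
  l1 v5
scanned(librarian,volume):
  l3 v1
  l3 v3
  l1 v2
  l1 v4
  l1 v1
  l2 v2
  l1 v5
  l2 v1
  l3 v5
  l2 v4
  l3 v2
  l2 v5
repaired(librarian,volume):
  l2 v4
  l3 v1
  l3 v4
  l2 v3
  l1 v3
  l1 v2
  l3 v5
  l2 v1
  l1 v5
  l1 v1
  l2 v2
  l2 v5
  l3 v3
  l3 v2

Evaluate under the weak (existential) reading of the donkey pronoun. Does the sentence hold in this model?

True

"it" takes "a volume" as antecedent — a donkey pronoun bound across the clause boundary.
Weak reading: every librarian l with some shelved-volume has at least one shelved-volume v such that scanned(l,v) ∧ repaired(l,v).
Per librarian: l1:✓  l2:✓  l3:✓
Every librarian in the restrictor has a witness.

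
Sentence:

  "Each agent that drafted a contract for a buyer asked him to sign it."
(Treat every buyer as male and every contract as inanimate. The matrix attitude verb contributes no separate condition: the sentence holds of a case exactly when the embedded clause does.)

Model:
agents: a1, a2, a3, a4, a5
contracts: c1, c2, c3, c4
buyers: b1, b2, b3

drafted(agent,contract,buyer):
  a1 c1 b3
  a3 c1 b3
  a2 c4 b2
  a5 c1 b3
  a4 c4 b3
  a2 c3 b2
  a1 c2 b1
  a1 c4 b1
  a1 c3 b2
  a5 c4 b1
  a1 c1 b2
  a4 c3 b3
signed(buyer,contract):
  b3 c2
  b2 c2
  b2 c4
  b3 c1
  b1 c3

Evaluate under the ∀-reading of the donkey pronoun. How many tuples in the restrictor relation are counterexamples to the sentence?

"him" takes "a buyer" as antecedent and "it" takes "a contract"; both are donkey pronouns co-varying with the restrictor.
Strong reading: for every (a,c,b) with drafted(a,c,b), signed(b,c).
Restrictor triples: (a1,c1,b2)→signed(b2,c1) ✗  (a1,c1,b3)→signed(b3,c1) ✓  (a1,c2,b1)→signed(b1,c2) ✗  (a1,c3,b2)→signed(b2,c3) ✗  (a1,c4,b1)→signed(b1,c4) ✗  (a2,c3,b2)→signed(b2,c3) ✗  (a2,c4,b2)→signed(b2,c4) ✓  (a3,c1,b3)→signed(b3,c1) ✓  (a4,c3,b3)→signed(b3,c3) ✗  (a4,c4,b3)→signed(b3,c4) ✗  (a5,c1,b3)→signed(b3,c1) ✓  (a5,c4,b1)→signed(b1,c4) ✗
Counterexamples (restrictor triples failing the scope): 8.

8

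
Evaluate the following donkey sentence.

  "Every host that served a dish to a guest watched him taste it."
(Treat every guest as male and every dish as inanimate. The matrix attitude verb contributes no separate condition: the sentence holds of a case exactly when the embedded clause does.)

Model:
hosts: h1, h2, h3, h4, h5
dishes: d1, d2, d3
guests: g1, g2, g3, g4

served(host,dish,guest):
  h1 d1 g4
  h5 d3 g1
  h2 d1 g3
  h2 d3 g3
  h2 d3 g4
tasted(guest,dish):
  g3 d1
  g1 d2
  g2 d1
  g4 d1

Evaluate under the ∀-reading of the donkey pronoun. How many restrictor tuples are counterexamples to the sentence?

"him" takes "a guest" as antecedent and "it" takes "a dish"; both are donkey pronouns co-varying with the restrictor.
Strong reading: for every (h,d,g) with served(h,d,g), tasted(g,d).
Restrictor triples: (h1,d1,g4)→tasted(g4,d1) ✓  (h2,d1,g3)→tasted(g3,d1) ✓  (h2,d3,g3)→tasted(g3,d3) ✗  (h2,d3,g4)→tasted(g4,d3) ✗  (h5,d3,g1)→tasted(g1,d3) ✗
Counterexamples (restrictor triples failing the scope): 3.

3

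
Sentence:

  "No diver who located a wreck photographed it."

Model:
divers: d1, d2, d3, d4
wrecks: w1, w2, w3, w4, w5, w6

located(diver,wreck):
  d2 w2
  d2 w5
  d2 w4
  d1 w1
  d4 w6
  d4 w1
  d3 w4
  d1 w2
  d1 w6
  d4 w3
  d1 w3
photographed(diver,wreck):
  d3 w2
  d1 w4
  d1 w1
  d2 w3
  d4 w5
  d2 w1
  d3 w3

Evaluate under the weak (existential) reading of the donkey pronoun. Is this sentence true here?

"it" takes "a wreck" as antecedent — a donkey pronoun bound across the clause boundary.
Truth condition: for no (d,w) with located(d,w) does photographed(d,w) hold.
Restrictor pairs — does the scope hold? (d1,w1):holds  (d1,w2):fails  (d1,w3):fails  (d1,w6):fails  (d2,w2):fails  (d2,w4):fails  (d2,w5):fails  (d3,w4):fails  (d4,w1):fails  (d4,w3):fails  (d4,w6):fails
Scope holds for 1 pair(s), so the sentence is false.

False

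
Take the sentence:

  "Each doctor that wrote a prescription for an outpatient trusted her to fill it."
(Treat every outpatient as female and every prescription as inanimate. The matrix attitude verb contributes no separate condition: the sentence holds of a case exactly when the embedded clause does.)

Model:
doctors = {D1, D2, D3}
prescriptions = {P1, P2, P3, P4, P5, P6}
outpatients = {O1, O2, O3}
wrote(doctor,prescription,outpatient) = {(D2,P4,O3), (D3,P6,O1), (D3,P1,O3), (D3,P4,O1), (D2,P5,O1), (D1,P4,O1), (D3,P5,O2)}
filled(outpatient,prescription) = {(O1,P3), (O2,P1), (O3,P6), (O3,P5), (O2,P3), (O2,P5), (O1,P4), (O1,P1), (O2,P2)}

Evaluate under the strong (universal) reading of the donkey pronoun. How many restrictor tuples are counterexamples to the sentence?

"her" takes "an outpatient" as antecedent and "it" takes "a prescription"; both are donkey pronouns co-varying with the restrictor.
Strong reading: for every (d,p,o) with wrote(d,p,o), filled(o,p).
Restrictor triples: (D1,P4,O1)→filled(O1,P4) ✓  (D2,P4,O3)→filled(O3,P4) ✗  (D2,P5,O1)→filled(O1,P5) ✗  (D3,P1,O3)→filled(O3,P1) ✗  (D3,P4,O1)→filled(O1,P4) ✓  (D3,P5,O2)→filled(O2,P5) ✓  (D3,P6,O1)→filled(O1,P6) ✗
Counterexamples (restrictor triples failing the scope): 4.

4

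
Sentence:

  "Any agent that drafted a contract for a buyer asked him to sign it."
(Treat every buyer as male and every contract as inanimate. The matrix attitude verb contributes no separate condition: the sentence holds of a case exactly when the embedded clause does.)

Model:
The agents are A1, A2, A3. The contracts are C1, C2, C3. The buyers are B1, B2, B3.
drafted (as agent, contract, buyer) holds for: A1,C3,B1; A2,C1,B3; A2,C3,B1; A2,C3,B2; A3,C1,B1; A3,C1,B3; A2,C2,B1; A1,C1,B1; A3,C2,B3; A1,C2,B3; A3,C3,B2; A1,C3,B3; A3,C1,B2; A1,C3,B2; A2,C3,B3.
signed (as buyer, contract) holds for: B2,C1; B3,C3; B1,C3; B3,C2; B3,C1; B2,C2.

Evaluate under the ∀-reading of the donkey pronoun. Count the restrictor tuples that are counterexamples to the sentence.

6

"him" takes "a buyer" as antecedent and "it" takes "a contract"; both are donkey pronouns co-varying with the restrictor.
Strong reading: for every (a,c,b) with drafted(a,c,b), signed(b,c).
Restrictor triples: (A1,C1,B1)→signed(B1,C1) ✗  (A1,C2,B3)→signed(B3,C2) ✓  (A1,C3,B1)→signed(B1,C3) ✓  (A1,C3,B2)→signed(B2,C3) ✗  (A1,C3,B3)→signed(B3,C3) ✓  (A2,C1,B3)→signed(B3,C1) ✓  (A2,C2,B1)→signed(B1,C2) ✗  (A2,C3,B1)→signed(B1,C3) ✓  (A2,C3,B2)→signed(B2,C3) ✗  (A2,C3,B3)→signed(B3,C3) ✓  (A3,C1,B1)→signed(B1,C1) ✗  (A3,C1,B2)→signed(B2,C1) ✓  (A3,C1,B3)→signed(B3,C1) ✓  (A3,C2,B3)→signed(B3,C2) ✓  (A3,C3,B2)→signed(B2,C3) ✗
Counterexamples (restrictor triples failing the scope): 6.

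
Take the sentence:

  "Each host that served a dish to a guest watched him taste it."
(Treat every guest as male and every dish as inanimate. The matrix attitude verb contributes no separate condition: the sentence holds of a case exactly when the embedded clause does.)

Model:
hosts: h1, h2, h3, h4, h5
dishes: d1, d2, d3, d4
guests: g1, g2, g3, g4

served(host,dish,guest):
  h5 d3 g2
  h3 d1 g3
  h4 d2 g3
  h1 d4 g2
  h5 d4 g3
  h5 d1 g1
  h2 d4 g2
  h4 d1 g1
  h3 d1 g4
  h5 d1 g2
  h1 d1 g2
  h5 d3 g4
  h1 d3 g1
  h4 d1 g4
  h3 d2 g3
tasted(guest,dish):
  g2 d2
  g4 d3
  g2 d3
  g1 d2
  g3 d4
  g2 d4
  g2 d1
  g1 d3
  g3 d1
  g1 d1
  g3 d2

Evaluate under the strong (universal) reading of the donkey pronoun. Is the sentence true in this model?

"him" takes "a guest" as antecedent and "it" takes "a dish"; both are donkey pronouns co-varying with the restrictor.
Strong reading: for every (h,d,g) with served(h,d,g), tasted(g,d).
Restrictor triples: (h1,d1,g2)→tasted(g2,d1) ✓  (h1,d3,g1)→tasted(g1,d3) ✓  (h1,d4,g2)→tasted(g2,d4) ✓  (h2,d4,g2)→tasted(g2,d4) ✓  (h3,d1,g3)→tasted(g3,d1) ✓  (h3,d1,g4)→tasted(g4,d1) ✗  (h3,d2,g3)→tasted(g3,d2) ✓  (h4,d1,g1)→tasted(g1,d1) ✓  (h4,d1,g4)→tasted(g4,d1) ✗  (h4,d2,g3)→tasted(g3,d2) ✓  (h5,d1,g1)→tasted(g1,d1) ✓  (h5,d1,g2)→tasted(g2,d1) ✓  (h5,d3,g2)→tasted(g2,d3) ✓  (h5,d3,g4)→tasted(g4,d3) ✓  (h5,d4,g3)→tasted(g3,d4) ✓
Counterexample: (h3,d1,g4) — tasted(g4,d1) does not hold.

False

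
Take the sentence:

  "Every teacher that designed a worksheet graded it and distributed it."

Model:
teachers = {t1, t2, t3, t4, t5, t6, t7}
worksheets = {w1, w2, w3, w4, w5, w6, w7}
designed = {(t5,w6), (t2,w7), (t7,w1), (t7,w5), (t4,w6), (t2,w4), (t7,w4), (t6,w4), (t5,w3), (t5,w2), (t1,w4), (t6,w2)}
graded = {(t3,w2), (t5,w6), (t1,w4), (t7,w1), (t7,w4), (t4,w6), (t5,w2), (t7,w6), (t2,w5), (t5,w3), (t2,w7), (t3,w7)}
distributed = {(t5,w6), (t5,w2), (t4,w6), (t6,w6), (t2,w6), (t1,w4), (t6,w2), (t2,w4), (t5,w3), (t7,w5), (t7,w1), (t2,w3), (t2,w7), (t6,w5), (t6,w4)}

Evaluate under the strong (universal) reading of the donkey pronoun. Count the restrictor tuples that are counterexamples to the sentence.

5

"it" takes "a worksheet" as antecedent — a donkey pronoun bound across the clause boundary.
Strong reading: for every (t,w) with designed(t,w), graded(t,w) ∧ distributed(t,w).
Restrictor pairs: (t1,w4) ✓  (t2,w4) ✗  (t2,w7) ✓  (t4,w6) ✓  (t5,w2) ✓  (t5,w3) ✓  (t5,w6) ✓  (t6,w2) ✗  (t6,w4) ✗  (t7,w1) ✓  (t7,w4) ✗  (t7,w5) ✗
Counterexamples (restrictor pairs failing the scope): 5.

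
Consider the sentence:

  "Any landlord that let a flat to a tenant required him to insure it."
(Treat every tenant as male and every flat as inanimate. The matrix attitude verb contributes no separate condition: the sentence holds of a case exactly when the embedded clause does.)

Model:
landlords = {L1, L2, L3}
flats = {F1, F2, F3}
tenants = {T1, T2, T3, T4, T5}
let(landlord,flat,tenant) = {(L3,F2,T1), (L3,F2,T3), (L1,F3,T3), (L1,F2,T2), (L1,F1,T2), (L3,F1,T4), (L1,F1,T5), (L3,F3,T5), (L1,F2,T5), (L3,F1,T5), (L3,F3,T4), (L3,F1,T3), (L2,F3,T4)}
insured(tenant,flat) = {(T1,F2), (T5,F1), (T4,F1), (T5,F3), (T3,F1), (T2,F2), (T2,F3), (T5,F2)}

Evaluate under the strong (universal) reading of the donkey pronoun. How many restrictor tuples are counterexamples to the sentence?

5

"him" takes "a tenant" as antecedent and "it" takes "a flat"; both are donkey pronouns co-varying with the restrictor.
Strong reading: for every (l,f,t) with let(l,f,t), insured(t,f).
Restrictor triples: (L1,F1,T2)→insured(T2,F1) ✗  (L1,F1,T5)→insured(T5,F1) ✓  (L1,F2,T2)→insured(T2,F2) ✓  (L1,F2,T5)→insured(T5,F2) ✓  (L1,F3,T3)→insured(T3,F3) ✗  (L2,F3,T4)→insured(T4,F3) ✗  (L3,F1,T3)→insured(T3,F1) ✓  (L3,F1,T4)→insured(T4,F1) ✓  (L3,F1,T5)→insured(T5,F1) ✓  (L3,F2,T1)→insured(T1,F2) ✓  (L3,F2,T3)→insured(T3,F2) ✗  (L3,F3,T4)→insured(T4,F3) ✗  (L3,F3,T5)→insured(T5,F3) ✓
Counterexamples (restrictor triples failing the scope): 5.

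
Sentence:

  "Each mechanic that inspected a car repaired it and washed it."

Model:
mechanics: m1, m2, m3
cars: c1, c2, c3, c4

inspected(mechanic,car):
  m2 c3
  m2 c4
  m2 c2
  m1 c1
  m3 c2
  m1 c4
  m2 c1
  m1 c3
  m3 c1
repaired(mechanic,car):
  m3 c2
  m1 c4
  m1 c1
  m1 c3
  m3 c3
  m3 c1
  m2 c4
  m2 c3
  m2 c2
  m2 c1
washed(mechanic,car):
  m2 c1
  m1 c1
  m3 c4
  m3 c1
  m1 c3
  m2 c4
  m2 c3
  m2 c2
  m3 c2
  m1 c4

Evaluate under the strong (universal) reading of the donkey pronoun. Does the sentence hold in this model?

"it" takes "a car" as antecedent — a donkey pronoun bound across the clause boundary.
Strong reading: for every (m,c) with inspected(m,c), repaired(m,c) ∧ washed(m,c).
Restrictor pairs: (m1,c1) ✓  (m1,c3) ✓  (m1,c4) ✓  (m2,c1) ✓  (m2,c2) ✓  (m2,c3) ✓  (m2,c4) ✓  (m3,c1) ✓  (m3,c2) ✓
Every restrictor pair satisfies the scope.

True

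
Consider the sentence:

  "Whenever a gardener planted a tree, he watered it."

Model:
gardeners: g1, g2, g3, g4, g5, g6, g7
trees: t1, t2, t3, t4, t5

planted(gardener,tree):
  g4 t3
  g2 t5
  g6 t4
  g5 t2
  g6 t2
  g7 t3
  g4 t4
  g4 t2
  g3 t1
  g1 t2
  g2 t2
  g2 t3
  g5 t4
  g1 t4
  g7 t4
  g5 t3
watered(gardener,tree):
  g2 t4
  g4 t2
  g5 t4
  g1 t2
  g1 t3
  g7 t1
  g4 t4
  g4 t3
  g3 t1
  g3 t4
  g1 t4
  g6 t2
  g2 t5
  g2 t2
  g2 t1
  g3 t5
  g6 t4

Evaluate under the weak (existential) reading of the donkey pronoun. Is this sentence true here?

"it" takes "a tree" as antecedent — a donkey pronoun bound across the clause boundary.
Weak reading: every gardener g with some planted-tree has at least one planted-tree t such that watered(g,t).
Per gardener: g1:✓  g2:✓  g3:✓  g4:✓  g5:✓  g6:✓  g7:✗
g7 has no witness among its planted-trees.

False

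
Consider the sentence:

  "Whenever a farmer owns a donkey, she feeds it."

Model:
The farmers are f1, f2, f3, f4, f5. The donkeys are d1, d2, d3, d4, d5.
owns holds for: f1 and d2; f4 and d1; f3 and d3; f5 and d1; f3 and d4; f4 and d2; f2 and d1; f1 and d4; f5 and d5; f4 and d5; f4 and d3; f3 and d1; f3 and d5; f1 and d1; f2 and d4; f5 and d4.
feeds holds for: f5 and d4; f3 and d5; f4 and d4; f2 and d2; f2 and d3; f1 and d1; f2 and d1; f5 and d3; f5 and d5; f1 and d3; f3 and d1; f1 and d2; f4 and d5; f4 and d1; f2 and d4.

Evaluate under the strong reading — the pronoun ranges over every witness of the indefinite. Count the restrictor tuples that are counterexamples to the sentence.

"it" takes "a donkey" as antecedent — a donkey pronoun bound across the clause boundary.
Strong reading: for every (f,d) with owns(f,d), feeds(f,d).
Restrictor pairs: (f1,d1) ✓  (f1,d2) ✓  (f1,d4) ✗  (f2,d1) ✓  (f2,d4) ✓  (f3,d1) ✓  (f3,d3) ✗  (f3,d4) ✗  (f3,d5) ✓  (f4,d1) ✓  (f4,d2) ✗  (f4,d3) ✗  (f4,d5) ✓  (f5,d1) ✗  (f5,d4) ✓  (f5,d5) ✓
Counterexamples (restrictor pairs failing the scope): 6.

6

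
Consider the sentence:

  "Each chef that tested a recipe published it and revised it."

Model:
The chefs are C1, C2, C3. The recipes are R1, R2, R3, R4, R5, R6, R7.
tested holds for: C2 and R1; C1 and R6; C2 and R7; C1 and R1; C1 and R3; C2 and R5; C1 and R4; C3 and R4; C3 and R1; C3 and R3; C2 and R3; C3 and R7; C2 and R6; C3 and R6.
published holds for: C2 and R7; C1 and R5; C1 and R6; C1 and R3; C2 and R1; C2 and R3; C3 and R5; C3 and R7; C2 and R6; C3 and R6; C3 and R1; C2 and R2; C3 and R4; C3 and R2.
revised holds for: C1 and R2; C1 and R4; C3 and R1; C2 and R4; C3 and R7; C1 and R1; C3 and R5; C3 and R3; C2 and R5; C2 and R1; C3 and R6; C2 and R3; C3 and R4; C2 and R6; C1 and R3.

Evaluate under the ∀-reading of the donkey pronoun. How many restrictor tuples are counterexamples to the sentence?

"it" takes "a recipe" as antecedent — a donkey pronoun bound across the clause boundary.
Strong reading: for every (c,r) with tested(c,r), published(c,r) ∧ revised(c,r).
Restrictor pairs: (C1,R1) ✗  (C1,R3) ✓  (C1,R4) ✗  (C1,R6) ✗  (C2,R1) ✓  (C2,R3) ✓  (C2,R5) ✗  (C2,R6) ✓  (C2,R7) ✗  (C3,R1) ✓  (C3,R3) ✗  (C3,R4) ✓  (C3,R6) ✓  (C3,R7) ✓
Counterexamples (restrictor pairs failing the scope): 6.

6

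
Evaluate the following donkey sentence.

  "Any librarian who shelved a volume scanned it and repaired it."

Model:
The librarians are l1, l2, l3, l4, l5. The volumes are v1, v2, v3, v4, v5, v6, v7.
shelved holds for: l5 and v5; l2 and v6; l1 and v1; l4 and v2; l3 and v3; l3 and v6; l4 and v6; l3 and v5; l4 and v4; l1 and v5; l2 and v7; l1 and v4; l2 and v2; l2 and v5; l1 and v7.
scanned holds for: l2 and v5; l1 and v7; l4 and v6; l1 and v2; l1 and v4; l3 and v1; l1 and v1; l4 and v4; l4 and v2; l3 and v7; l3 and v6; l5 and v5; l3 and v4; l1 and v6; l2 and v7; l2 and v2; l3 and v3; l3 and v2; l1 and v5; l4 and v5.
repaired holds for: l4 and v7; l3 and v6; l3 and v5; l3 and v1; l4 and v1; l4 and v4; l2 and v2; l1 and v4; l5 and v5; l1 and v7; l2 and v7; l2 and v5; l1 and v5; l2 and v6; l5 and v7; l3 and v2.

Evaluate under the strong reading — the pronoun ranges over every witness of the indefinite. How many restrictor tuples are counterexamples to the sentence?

6

"it" takes "a volume" as antecedent — a donkey pronoun bound across the clause boundary.
Strong reading: for every (l,v) with shelved(l,v), scanned(l,v) ∧ repaired(l,v).
Restrictor pairs: (l1,v1) ✗  (l1,v4) ✓  (l1,v5) ✓  (l1,v7) ✓  (l2,v2) ✓  (l2,v5) ✓  (l2,v6) ✗  (l2,v7) ✓  (l3,v3) ✗  (l3,v5) ✗  (l3,v6) ✓  (l4,v2) ✗  (l4,v4) ✓  (l4,v6) ✗  (l5,v5) ✓
Counterexamples (restrictor pairs failing the scope): 6.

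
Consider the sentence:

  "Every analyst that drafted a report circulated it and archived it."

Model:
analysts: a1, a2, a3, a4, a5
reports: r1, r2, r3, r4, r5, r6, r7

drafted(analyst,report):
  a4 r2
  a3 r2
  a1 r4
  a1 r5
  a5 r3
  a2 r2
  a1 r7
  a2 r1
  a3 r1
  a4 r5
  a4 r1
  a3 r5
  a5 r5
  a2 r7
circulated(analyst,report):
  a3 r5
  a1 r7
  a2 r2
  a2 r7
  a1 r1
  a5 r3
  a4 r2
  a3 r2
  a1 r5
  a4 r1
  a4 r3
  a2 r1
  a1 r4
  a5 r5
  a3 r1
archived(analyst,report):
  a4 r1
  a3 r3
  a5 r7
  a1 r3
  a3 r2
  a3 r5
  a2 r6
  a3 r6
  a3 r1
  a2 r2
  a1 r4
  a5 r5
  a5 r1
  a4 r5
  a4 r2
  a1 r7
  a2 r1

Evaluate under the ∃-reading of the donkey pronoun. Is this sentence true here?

True

"it" takes "a report" as antecedent — a donkey pronoun bound across the clause boundary.
Weak reading: every analyst a with some drafted-report has at least one drafted-report r such that circulated(a,r) ∧ archived(a,r).
Per analyst: a1:✓  a2:✓  a3:✓  a4:✓  a5:✓
Every analyst in the restrictor has a witness.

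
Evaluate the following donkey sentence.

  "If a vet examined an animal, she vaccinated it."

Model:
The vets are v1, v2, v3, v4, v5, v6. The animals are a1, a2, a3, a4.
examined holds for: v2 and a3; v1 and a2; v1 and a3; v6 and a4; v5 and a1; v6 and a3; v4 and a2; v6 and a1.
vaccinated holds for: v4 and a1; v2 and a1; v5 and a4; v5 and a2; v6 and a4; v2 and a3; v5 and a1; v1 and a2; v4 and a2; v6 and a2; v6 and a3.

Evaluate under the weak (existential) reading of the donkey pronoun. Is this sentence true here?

True

"it" takes "an animal" as antecedent — a donkey pronoun bound across the clause boundary.
Weak reading: every vet v with some examined-animal has at least one examined-animal a such that vaccinated(v,a).
Per vet: v1:✓  v2:✓  v4:✓  v5:✓  v6:✓
Every vet in the restrictor has a witness.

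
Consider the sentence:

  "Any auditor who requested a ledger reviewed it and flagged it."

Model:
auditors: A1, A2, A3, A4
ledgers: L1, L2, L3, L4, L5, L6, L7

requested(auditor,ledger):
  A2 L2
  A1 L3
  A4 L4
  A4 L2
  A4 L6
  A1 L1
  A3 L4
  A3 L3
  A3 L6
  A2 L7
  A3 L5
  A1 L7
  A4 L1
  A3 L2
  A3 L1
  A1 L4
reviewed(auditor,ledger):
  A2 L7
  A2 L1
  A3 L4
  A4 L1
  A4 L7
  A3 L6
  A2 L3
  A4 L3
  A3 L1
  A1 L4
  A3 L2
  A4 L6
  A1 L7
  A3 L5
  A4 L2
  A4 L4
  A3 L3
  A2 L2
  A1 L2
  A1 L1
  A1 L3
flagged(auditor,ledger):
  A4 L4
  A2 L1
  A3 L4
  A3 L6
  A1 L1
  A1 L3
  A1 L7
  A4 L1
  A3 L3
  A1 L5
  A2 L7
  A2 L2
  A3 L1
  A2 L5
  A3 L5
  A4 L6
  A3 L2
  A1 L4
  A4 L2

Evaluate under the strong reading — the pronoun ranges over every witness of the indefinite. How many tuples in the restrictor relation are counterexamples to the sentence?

0

"it" takes "a ledger" as antecedent — a donkey pronoun bound across the clause boundary.
Strong reading: for every (a,l) with requested(a,l), reviewed(a,l) ∧ flagged(a,l).
Restrictor pairs: (A1,L1) ✓  (A1,L3) ✓  (A1,L4) ✓  (A1,L7) ✓  (A2,L2) ✓  (A2,L7) ✓  (A3,L1) ✓  (A3,L2) ✓  (A3,L3) ✓  (A3,L4) ✓  (A3,L5) ✓  (A3,L6) ✓  (A4,L1) ✓  (A4,L2) ✓  (A4,L4) ✓  (A4,L6) ✓
Counterexamples (restrictor pairs failing the scope): 0.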